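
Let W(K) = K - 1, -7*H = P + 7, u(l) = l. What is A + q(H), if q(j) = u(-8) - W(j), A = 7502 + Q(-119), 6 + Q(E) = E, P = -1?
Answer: 51596/7 ≈ 7370.9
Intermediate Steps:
Q(E) = -6 + E
A = 7377 (A = 7502 + (-6 - 119) = 7502 - 125 = 7377)
H = -6/7 (H = -(-1 + 7)/7 = -1/7*6 = -6/7 ≈ -0.85714)
W(K) = -1 + K
q(j) = -7 - j (q(j) = -8 - (-1 + j) = -8 + (1 - j) = -7 - j)
A + q(H) = 7377 + (-7 - 1*(-6/7)) = 7377 + (-7 + 6/7) = 7377 - 43/7 = 51596/7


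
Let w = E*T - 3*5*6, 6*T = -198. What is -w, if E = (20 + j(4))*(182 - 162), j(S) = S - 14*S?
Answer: -21030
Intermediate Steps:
T = -33 (T = (⅙)*(-198) = -33)
j(S) = -13*S
E = -640 (E = (20 - 13*4)*(182 - 162) = (20 - 52)*20 = -32*20 = -640)
w = 21030 (w = -640*(-33) - 3*5*6 = 21120 - 15*6 = 21120 - 90 = 21030)
-w = -1*21030 = -21030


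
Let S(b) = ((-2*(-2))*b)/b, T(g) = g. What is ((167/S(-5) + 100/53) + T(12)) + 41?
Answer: 20487/212 ≈ 96.637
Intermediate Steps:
S(b) = 4 (S(b) = (4*b)/b = 4)
((167/S(-5) + 100/53) + T(12)) + 41 = ((167/4 + 100/53) + 12) + 41 = (9251/212 + 12) + 41 = 11795/212 + 41 = 20487/212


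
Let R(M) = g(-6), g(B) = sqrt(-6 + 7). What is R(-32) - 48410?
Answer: -48409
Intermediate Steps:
g(B) = 1 (g(B) = sqrt(1) = 1)
R(M) = 1
R(-32) - 48410 = 1 - 48410 = -48409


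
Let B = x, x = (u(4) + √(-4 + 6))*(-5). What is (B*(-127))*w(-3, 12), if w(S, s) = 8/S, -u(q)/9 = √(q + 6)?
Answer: 15240*√10 - 5080*√2/3 ≈ 45798.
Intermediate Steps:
u(q) = -9*√(6 + q) (u(q) = -9*√(q + 6) = -9*√(6 + q))
x = -5*√2 + 45*√10 (x = (-9*√(6 + 4) + √(-4 + 6))*(-5) = (-9*√10 + √2)*(-5) = (√2 - 9*√10)*(-5) = -5*√2 + 45*√10 ≈ 135.23)
B = -5*√2 + 45*√10 ≈ 135.23
(B*(-127))*w(-3, 12) = ((-5*√2 + 45*√10)*(-127))*(8/(-3)) = (-5715*√10 + 635*√2)*(8*(-⅓)) = (-5715*√10 + 635*√2)*(-8/3) = 15240*√10 - 5080*√2/3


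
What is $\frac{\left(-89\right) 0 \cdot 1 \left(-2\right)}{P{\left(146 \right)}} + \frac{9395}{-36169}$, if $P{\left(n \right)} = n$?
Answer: $- \frac{9395}{36169} \approx -0.25975$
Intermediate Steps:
$\frac{\left(-89\right) 0 \cdot 1 \left(-2\right)}{P{\left(146 \right)}} + \frac{9395}{-36169} = \frac{\left(-89\right) 0 \cdot 1 \left(-2\right)}{146} + \frac{9395}{-36169} = - 89 \cdot 0 \left(-2\right) \frac{1}{146} + 9395 \left(- \frac{1}{36169}\right) = \left(-89\right) 0 \cdot \frac{1}{146} - \frac{9395}{36169} = 0 \cdot \frac{1}{146} - \frac{9395}{36169} = 0 - \frac{9395}{36169} = - \frac{9395}{36169}$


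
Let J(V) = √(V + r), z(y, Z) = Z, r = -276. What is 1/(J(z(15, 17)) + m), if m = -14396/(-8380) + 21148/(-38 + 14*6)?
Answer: 1071408267795/495010222088524 - 2321794225*I*√259/495010222088524 ≈ 0.0021644 - 7.5485e-5*I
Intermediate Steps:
m = 22235307/48185 (m = -14396*(-1/8380) + 21148/(-38 + 84) = 3599/2095 + 21148/46 = 3599/2095 + 21148*(1/46) = 3599/2095 + 10574/23 = 22235307/48185 ≈ 461.46)
J(V) = √(-276 + V) (J(V) = √(V - 276) = √(-276 + V))
1/(J(z(15, 17)) + m) = 1/(√(-276 + 17) + 22235307/48185) = 1/(√(-259) + 22235307/48185) = 1/(I*√259 + 22235307/48185) = 1/(22235307/48185 + I*√259)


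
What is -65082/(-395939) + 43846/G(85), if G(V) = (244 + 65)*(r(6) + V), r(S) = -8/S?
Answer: 19042906340/10236210967 ≈ 1.8603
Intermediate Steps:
G(V) = -412 + 309*V (G(V) = (244 + 65)*(-8/6 + V) = 309*(-8*⅙ + V) = 309*(-4/3 + V) = -412 + 309*V)
-65082/(-395939) + 43846/G(85) = -65082/(-395939) + 43846/(-412 + 309*85) = -65082*(-1/395939) + 43846/(-412 + 26265) = 65082/395939 + 43846/25853 = 19042906340/10236210967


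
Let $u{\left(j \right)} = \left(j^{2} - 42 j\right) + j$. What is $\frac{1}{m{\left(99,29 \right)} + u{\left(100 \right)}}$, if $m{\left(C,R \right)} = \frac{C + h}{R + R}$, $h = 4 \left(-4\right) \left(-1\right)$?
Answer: $\frac{58}{342315} \approx 0.00016943$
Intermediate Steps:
$h = 16$ ($h = \left(-16\right) \left(-1\right) = 16$)
$u{\left(j \right)} = j^{2} - 41 j$
$m{\left(C,R \right)} = \frac{16 + C}{2 R}$ ($m{\left(C,R \right)} = \frac{C + 16}{R + R} = \frac{16 + C}{2 R}$)
$\frac{1}{m{\left(99,29 \right)} + u{\left(100 \right)}} = \frac{1}{\frac{16 + 99}{2 \cdot 29} + 100 \left(-41 + 100\right)} = \frac{1}{\frac{1}{2} \cdot \frac{1}{29} \cdot 115 + 100 \cdot 59} = \frac{1}{\frac{115}{58} + 5900} = \frac{1}{\frac{342315}{58}} = \frac{58}{342315}$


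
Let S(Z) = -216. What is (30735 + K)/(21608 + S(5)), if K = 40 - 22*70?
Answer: 29235/21392 ≈ 1.3666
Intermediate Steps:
K = -1500 (K = 40 - 1540 = -1500)
(30735 + K)/(21608 + S(5)) = (30735 - 1500)/(21608 - 216) = 29235/21392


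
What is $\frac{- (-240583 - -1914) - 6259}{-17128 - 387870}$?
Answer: $- \frac{116205}{202499} \approx -0.57385$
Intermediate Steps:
$\frac{- (-240583 - -1914) - 6259}{-17128 - 387870} = \frac{- (-240583 + 1914) - 6259}{-404998} = \left(\left(-1\right) \left(-238669\right) - 6259\right) \left(- \frac{1}{404998}\right) = \left(238669 - 6259\right) \left(- \frac{1}{404998}\right) = 232410 \left(- \frac{1}{404998}\right) = - \frac{116205}{202499}$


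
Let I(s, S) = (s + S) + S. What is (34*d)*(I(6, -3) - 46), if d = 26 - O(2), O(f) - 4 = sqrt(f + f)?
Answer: -31280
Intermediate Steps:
O(f) = 4 + sqrt(2)*sqrt(f) (O(f) = 4 + sqrt(f + f) = 4 + sqrt(2*f) = 4 + sqrt(2)*sqrt(f))
I(s, S) = s + 2*S (I(s, S) = (S + s) + S = s + 2*S)
d = 20 (d = 26 - (4 + sqrt(2)*sqrt(2)) = 26 - (4 + 2) = 26 - 1*6 = 26 - 6 = 20)
(34*d)*(I(6, -3) - 46) = (34*20)*((6 + 2*(-3)) - 46) = 680*((6 - 6) - 46) = 680*(0 - 46) = 680*(-46) = -31280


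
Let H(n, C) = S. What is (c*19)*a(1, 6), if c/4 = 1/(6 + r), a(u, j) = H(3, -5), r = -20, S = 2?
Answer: -76/7 ≈ -10.857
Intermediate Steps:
H(n, C) = 2
a(u, j) = 2
c = -2/7 (c = 4/(6 - 20) = 4/(-14) = 4*(-1/14) = -2/7 ≈ -0.28571)
(c*19)*a(1, 6) = -2/7*19*2 = -38/7*2 = -76/7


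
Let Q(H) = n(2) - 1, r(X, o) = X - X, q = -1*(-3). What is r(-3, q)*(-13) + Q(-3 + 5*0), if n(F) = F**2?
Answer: 3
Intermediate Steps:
q = 3
r(X, o) = 0
Q(H) = 3 (Q(H) = 2**2 - 1 = 4 - 1 = 3)
r(-3, q)*(-13) + Q(-3 + 5*0) = 0*(-13) + 3 = 0 + 3 = 3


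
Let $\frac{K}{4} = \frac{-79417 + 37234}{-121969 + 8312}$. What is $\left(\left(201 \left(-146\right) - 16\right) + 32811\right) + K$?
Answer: $\frac{392171725}{113657} \approx 3450.5$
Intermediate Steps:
$K = \frac{168732}{113657}$ ($K = 4 \frac{-79417 + 37234}{-121969 + 8312} = 4 \left(- \frac{42183}{-113657}\right) = 4 \left(\left(-42183\right) \left(- \frac{1}{113657}\right)\right) = 4 \cdot \frac{42183}{113657} = \frac{168732}{113657} \approx 1.4846$)
$\left(\left(201 \left(-146\right) - 16\right) + 32811\right) + K = \left(\left(201 \left(-146\right) - 16\right) + 32811\right) + \frac{168732}{113657} = \left(\left(-29346 - 16\right) + 32811\right) + \frac{168732}{113657} = \left(-29362 + 32811\right) + \frac{168732}{113657} = 3449 + \frac{168732}{113657} = \frac{392171725}{113657}$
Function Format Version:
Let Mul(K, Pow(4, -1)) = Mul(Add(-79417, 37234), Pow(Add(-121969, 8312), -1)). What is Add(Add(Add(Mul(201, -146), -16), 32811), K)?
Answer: Rational(392171725, 113657) ≈ 3450.5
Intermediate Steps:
K = Rational(168732, 113657) (K = Mul(4, Mul(Add(-79417, 37234), Pow(Add(-121969, 8312), -1))) = Mul(4, Mul(-42183, Pow(-113657, -1))) = Mul(4, Mul(-42183, Rational(-1, 113657))) = Mul(4, Rational(42183, 113657)) = Rational(168732, 113657) ≈ 1.4846)
Add(Add(Add(Mul(201, -146), -16), 32811), K) = Add(Add(Add(Mul(201, -146), -16), 32811), Rational(168732, 113657)) = Add(Add(Add(-29346, -16), 32811), Rational(168732, 113657)) = Add(Add(-29362, 32811), Rational(168732, 113657)) = Add(3449, Rational(168732, 113657)) = Rational(392171725, 113657)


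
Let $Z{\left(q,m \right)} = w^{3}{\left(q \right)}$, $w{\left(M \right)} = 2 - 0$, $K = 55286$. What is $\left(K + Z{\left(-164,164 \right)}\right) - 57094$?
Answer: $-1800$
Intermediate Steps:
$w{\left(M \right)} = 2$ ($w{\left(M \right)} = 2 + 0 = 2$)
$Z{\left(q,m \right)} = 8$ ($Z{\left(q,m \right)} = 2^{3} = 8$)
$\left(K + Z{\left(-164,164 \right)}\right) - 57094 = \left(55286 + 8\right) - 57094 = 55294 - 57094 = -1800$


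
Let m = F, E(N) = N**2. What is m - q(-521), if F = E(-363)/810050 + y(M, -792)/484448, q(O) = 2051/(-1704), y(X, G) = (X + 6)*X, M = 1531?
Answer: 260109457488203/41793486405600 ≈ 6.2237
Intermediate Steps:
y(X, G) = X*(6 + X) (y(X, G) = (6 + X)*X = X*(6 + X))
q(O) = -2051/1704 (q(O) = 2051*(-1/1704) = -2051/1704)
F = 985000977931/196213551200 (F = (-363)**2/810050 + (1531*(6 + 1531))/484448 = 131769*(1/810050) + (1531*1537)*(1/484448) = 131769/810050 + 2353147*(1/484448) = 131769/810050 + 2353147/484448 = 985000977931/196213551200 ≈ 5.0200)
m = 985000977931/196213551200 ≈ 5.0200
m - q(-521) = 985000977931/196213551200 - 1*(-2051/1704) = 985000977931/196213551200 + 2051/1704 = 260109457488203/41793486405600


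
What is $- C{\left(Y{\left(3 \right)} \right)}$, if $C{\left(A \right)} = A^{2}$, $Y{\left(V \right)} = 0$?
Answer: $0$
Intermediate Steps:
$- C{\left(Y{\left(3 \right)} \right)} = - 0^{2} = \left(-1\right) 0 = 0$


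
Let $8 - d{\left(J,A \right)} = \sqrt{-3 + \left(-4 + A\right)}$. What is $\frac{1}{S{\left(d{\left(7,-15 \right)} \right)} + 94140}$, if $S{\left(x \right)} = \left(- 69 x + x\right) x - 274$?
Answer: $- \frac{i}{- 91010 i + 1088 \sqrt{22}} \approx 1.0953 \cdot 10^{-5} - 6.1418 \cdot 10^{-7} i$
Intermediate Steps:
$d{\left(J,A \right)} = 8 - \sqrt{-7 + A}$ ($d{\left(J,A \right)} = 8 - \sqrt{-3 + \left(-4 + A\right)} = 8 - \sqrt{-7 + A}$)
$S{\left(x \right)} = -274 - 68 x^{2}$ ($S{\left(x \right)} = - 68 x x - 274 = - 68 x^{2} - 274 = -274 - 68 x^{2}$)
$\frac{1}{S{\left(d{\left(7,-15 \right)} \right)} + 94140} = \frac{1}{\left(-274 - 68 \left(8 - \sqrt{-7 - 15}\right)^{2}\right) + 94140} = \frac{1}{\left(-274 - 68 \left(8 - \sqrt{-22}\right)^{2}\right) + 94140} = \frac{1}{\left(-274 - 68 \left(8 - i \sqrt{22}\right)^{2}\right) + 94140} = \frac{1}{93866 - 68 \left(8 - i \sqrt{22}\right)^{2}}$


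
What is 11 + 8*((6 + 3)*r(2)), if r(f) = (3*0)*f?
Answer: 11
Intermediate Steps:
r(f) = 0 (r(f) = 0*f = 0)
11 + 8*((6 + 3)*r(2)) = 11 + 8*((6 + 3)*0) = 11 + 8*(9*0) = 11 + 8*0 = 11 + 0 = 11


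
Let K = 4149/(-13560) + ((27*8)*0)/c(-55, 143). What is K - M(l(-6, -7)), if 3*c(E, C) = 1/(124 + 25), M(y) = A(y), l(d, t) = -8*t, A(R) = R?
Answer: -254503/4520 ≈ -56.306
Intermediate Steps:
M(y) = y
c(E, C) = 1/447 (c(E, C) = 1/(3*(124 + 25)) = (⅓)/149 = (⅓)*(1/149) = 1/447)
K = -1383/4520 (K = 4149/(-13560) + ((27*8)*0)/(1/447) = 4149*(-1/13560) + (216*0)*447 = -1383/4520 + 0*447 = -1383/4520 + 0 = -1383/4520 ≈ -0.30597)
K - M(l(-6, -7)) = -1383/4520 - (-8)*(-7) = -1383/4520 - 1*56 = -1383/4520 - 56 = -254503/4520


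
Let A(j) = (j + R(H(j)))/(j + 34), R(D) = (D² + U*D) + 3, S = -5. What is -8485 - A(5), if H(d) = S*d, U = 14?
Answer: -331198/39 ≈ -8492.3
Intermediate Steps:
H(d) = -5*d
R(D) = 3 + D² + 14*D (R(D) = (D² + 14*D) + 3 = 3 + D² + 14*D)
A(j) = (3 - 69*j + 25*j²)/(34 + j) (A(j) = (j + (3 + (-5*j)² + 14*(-5*j)))/(j + 34) = (j + (3 + 25*j² - 70*j))/(34 + j) = (j + (3 - 70*j + 25*j²))/(34 + j) = (3 - 69*j + 25*j²)/(34 + j))
-8485 - A(5) = -8485 - (3 - 69*5 + 25*5²)/(34 + 5) = -8485 - (3 - 345 + 25*25)/39 = -8485 - (3 - 345 + 625)/39 = -8485 - 283/39 = -331198/39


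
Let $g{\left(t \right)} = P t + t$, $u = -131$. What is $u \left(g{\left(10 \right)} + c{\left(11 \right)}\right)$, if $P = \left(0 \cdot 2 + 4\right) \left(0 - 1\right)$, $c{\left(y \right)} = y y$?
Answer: $-11921$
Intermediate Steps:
$c{\left(y \right)} = y^{2}$
$P = -4$ ($P = \left(0 + 4\right) \left(0 - 1\right) = 4 \left(-1\right) = -4$)
$g{\left(t \right)} = - 3 t$ ($g{\left(t \right)} = - 4 t + t = - 3 t$)
$u \left(g{\left(10 \right)} + c{\left(11 \right)}\right) = - 131 \left(\left(-3\right) 10 + 11^{2}\right) = - 131 \left(-30 + 121\right) = \left(-131\right) 91 = -11921$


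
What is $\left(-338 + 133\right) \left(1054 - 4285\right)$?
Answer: $662355$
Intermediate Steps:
$\left(-338 + 133\right) \left(1054 - 4285\right) = \left(-205\right) \left(-3231\right) = 662355$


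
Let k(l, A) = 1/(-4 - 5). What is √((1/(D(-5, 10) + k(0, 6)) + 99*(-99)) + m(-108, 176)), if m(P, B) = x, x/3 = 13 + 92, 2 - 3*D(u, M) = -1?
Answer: 3*I*√16862/4 ≈ 97.39*I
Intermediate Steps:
D(u, M) = 1 (D(u, M) = ⅔ - ⅓*(-1) = ⅔ + ⅓ = 1)
x = 315 (x = 3*(13 + 92) = 3*105 = 315)
k(l, A) = -⅑ (k(l, A) = 1/(-9) = -⅑)
m(P, B) = 315
√((1/(D(-5, 10) + k(0, 6)) + 99*(-99)) + m(-108, 176)) = √((1/(1 - ⅑) + 99*(-99)) + 315) = √((1/(8/9) - 9801) + 315) = √((9/8 - 9801) + 315) = √(-78399/8 + 315) = √(-75879/8) = 3*I*√16862/4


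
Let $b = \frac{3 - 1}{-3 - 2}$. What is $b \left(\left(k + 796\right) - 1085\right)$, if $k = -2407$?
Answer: $\frac{5392}{5} \approx 1078.4$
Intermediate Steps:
$b = - \frac{2}{5}$ ($b = \frac{2}{-5} = 2 \left(- \frac{1}{5}\right) = - \frac{2}{5} \approx -0.4$)
$b \left(\left(k + 796\right) - 1085\right) = - \frac{2 \left(\left(-2407 + 796\right) - 1085\right)}{5} = - \frac{2 \left(-1611 - 1085\right)}{5} = \left(- \frac{2}{5}\right) \left(-2696\right) = \frac{5392}{5}$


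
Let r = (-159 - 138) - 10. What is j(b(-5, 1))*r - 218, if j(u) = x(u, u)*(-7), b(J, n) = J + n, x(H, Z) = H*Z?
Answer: 34166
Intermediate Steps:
r = -307 (r = -297 - 10 = -307)
j(u) = -7*u² (j(u) = (u*u)*(-7) = u²*(-7) = -7*u²)
j(b(-5, 1))*r - 218 = -7*(-5 + 1)²*(-307) - 218 = -7*(-4)²*(-307) - 218 = -7*16*(-307) - 218 = -112*(-307) - 218 = 34384 - 218 = 34166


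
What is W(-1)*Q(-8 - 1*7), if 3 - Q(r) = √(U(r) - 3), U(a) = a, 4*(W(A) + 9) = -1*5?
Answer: -123/4 + 123*I*√2/4 ≈ -30.75 + 43.487*I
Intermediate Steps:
W(A) = -41/4 (W(A) = -9 + (-1*5)/4 = -9 + (¼)*(-5) = -9 - 5/4 = -41/4)
Q(r) = 3 - √(-3 + r) (Q(r) = 3 - √(r - 3) = 3 - √(-3 + r))
W(-1)*Q(-8 - 1*7) = -41*(3 - √(-3 + (-8 - 1*7)))/4 = -41*(3 - √(-3 + (-8 - 7)))/4 = -41*(3 - √(-3 - 15))/4 = -41*(3 - √(-18))/4 = -41*(3 - 3*I*√2)/4 = -123/4 + 123*I*√2/4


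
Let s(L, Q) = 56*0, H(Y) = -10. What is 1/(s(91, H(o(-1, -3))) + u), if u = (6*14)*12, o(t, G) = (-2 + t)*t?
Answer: 1/1008 ≈ 0.00099206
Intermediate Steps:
o(t, G) = t*(-2 + t)
u = 1008 (u = 84*12 = 1008)
s(L, Q) = 0
1/(s(91, H(o(-1, -3))) + u) = 1/(0 + 1008) = 1/1008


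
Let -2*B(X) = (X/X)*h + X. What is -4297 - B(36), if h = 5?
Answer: -8553/2 ≈ -4276.5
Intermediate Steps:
B(X) = -5/2 - X/2 (B(X) = -((X/X)*5 + X)/2 = -(1*5 + X)/2 = -(5 + X)/2 = -5/2 - X/2)
-4297 - B(36) = -4297 - (-5/2 - 1/2*36) = -4297 - (-5/2 - 18) = -4297 - 1*(-41/2) = -4297 + 41/2 = -8553/2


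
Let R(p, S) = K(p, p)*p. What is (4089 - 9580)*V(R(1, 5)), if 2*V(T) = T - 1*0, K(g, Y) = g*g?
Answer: -5491/2 ≈ -2745.5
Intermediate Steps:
K(g, Y) = g²
R(p, S) = p³ (R(p, S) = p²*p = p³)
V(T) = T/2 (V(T) = (T - 1*0)/2 = (T + 0)/2 = T/2)
(4089 - 9580)*V(R(1, 5)) = (4089 - 9580)*((½)*1³) = -5491/2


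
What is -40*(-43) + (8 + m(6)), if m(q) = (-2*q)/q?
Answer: 1726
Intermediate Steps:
m(q) = -2
-40*(-43) + (8 + m(6)) = -40*(-43) + (8 - 2) = 1720 + 6 = 1726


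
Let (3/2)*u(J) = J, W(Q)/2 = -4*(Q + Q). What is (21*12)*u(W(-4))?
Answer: 10752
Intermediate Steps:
W(Q) = -16*Q (W(Q) = 2*(-4*(Q + Q)) = 2*(-8*Q) = -16*Q)
u(J) = 2*J/3
(21*12)*u(W(-4)) = (21*12)*(2*(-16*(-4))/3) = 252*((⅔)*64) = 252*(128/3) = 10752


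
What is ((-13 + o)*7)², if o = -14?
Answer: 35721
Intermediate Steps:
((-13 + o)*7)² = ((-13 - 14)*7)² = (-27*7)² = (-189)² = 35721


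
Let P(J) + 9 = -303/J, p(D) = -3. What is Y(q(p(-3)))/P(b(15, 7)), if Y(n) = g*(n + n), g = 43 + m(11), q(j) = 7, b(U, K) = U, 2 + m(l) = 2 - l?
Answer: -1120/73 ≈ -15.342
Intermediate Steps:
m(l) = -l (m(l) = -2 + (2 - l) = -l)
g = 32 (g = 43 - 1*11 = 43 - 11 = 32)
P(J) = -9 - 303/J
Y(n) = 64*n (Y(n) = 32*(n + n) = 32*(2*n) = 64*n)
Y(q(p(-3)))/P(b(15, 7)) = (64*7)/(-9 - 303/15) = 448/(-9 - 303*1/15) = 448/(-9 - 101/5) = 448/(-146/5) = 448*(-5/146) = -1120/73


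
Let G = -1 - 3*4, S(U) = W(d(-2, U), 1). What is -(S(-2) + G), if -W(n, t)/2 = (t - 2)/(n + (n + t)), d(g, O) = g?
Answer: 41/3 ≈ 13.667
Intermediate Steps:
W(n, t) = -2*(-2 + t)/(t + 2*n) (W(n, t) = -2*(t - 2)/(n + (n + t)) = -2*(-2 + t)/(t + 2*n))
S(U) = -⅔ (S(U) = 2*(2 - 1*1)/(1 + 2*(-2)) = 2*(2 - 1)/(1 - 4) = 2*1/(-3) = 2*(-⅓)*1 = -⅔)
G = -13 (G = -1 - 12 = -13)
-(S(-2) + G) = -(-⅔ - 13) = -1*(-41/3) = 41/3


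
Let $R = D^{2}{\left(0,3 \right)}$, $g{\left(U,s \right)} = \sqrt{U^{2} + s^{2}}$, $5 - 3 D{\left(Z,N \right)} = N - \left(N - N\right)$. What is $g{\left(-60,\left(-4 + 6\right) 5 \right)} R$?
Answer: $\frac{40 \sqrt{37}}{9} \approx 27.034$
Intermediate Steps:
$D{\left(Z,N \right)} = \frac{5}{3} - \frac{N}{3}$ ($D{\left(Z,N \right)} = \frac{5}{3} - \frac{N - \left(N - N\right)}{3} = \frac{5}{3} - \frac{N - 0}{3} = \frac{5}{3} - \frac{N + 0}{3} = \frac{5}{3} - \frac{N}{3}$)
$R = \frac{4}{9}$ ($R = \left(\frac{5}{3} - 1\right)^{2} = \left(\frac{2}{3}\right)^{2} = \frac{4}{9} \approx 0.44444$)
$g{\left(-60,\left(-4 + 6\right) 5 \right)} R = \sqrt{\left(-60\right)^{2} + \left(\left(-4 + 6\right) 5\right)^{2}} \cdot \frac{4}{9} = \sqrt{3600 + \left(2 \cdot 5\right)^{2}} \cdot \frac{4}{9} = \sqrt{3600 + 10^{2}} \cdot \frac{4}{9} = \sqrt{3600 + 100} \cdot \frac{4}{9} = \sqrt{3700} \cdot \frac{4}{9} = 10 \sqrt{37} \cdot \frac{4}{9} = \frac{40 \sqrt{37}}{9}$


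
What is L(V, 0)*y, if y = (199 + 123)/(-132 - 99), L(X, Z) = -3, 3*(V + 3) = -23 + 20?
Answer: 46/11 ≈ 4.1818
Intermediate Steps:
V = -4 (V = -3 + (-23 + 20)/3 = -3 + (⅓)*(-3) = -3 - 1 = -4)
y = -46/33 (y = 322/(-231) = 322*(-1/231) = -46/33 ≈ -1.3939)
L(V, 0)*y = -3*(-46/33) = 46/11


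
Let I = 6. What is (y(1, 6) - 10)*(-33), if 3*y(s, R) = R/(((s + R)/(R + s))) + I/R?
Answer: 253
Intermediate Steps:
y(s, R) = 2/R + R/3 (y(s, R) = (R/(((s + R)/(R + s))) + 6/R)/3 = (R/(((R + s)/(R + s))) + 6/R)/3 = (R/1 + 6/R)/3 = (R*1 + 6/R)/3 = (R + 6/R)/3 = 2/R + R/3)
(y(1, 6) - 10)*(-33) = ((2/6 + (1/3)*6) - 10)*(-33) = ((2*(1/6) + 2) - 10)*(-33) = ((1/3 + 2) - 10)*(-33) = (7/3 - 10)*(-33) = -23/3*(-33) = 253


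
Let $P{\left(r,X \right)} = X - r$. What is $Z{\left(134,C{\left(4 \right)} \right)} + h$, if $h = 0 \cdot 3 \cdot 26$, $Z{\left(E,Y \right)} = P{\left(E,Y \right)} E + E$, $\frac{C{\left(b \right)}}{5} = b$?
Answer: $-15142$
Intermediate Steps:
$C{\left(b \right)} = 5 b$
$Z{\left(E,Y \right)} = E + E \left(Y - E\right)$ ($Z{\left(E,Y \right)} = \left(Y - E\right) E + E = E \left(Y - E\right) + E = E + E \left(Y - E\right)$)
$h = 0$ ($h = 0 \cdot 26 = 0$)
$Z{\left(134,C{\left(4 \right)} \right)} + h = 134 \left(1 + 5 \cdot 4 - 134\right) + 0 = 134 \left(1 + 20 - 134\right) + 0 = 134 \left(-113\right) + 0 = -15142 + 0 = -15142$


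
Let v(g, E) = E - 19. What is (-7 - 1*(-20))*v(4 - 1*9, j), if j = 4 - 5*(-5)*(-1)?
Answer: -520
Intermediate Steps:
j = -21 (j = 4 + 25*(-1) = 4 - 25 = -21)
v(g, E) = -19 + E
(-7 - 1*(-20))*v(4 - 1*9, j) = (-7 - 1*(-20))*(-19 - 21) = (-7 + 20)*(-40) = 13*(-40) = -520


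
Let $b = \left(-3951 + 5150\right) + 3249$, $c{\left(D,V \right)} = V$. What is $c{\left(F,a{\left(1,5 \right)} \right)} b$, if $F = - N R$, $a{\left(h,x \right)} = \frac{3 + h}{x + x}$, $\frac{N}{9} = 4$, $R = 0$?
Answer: $\frac{8896}{5} \approx 1779.2$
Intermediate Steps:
$N = 36$ ($N = 9 \cdot 4 = 36$)
$a{\left(h,x \right)} = \frac{3 + h}{2 x}$
$F = 0$ ($F = \left(-1\right) 36 \cdot 0 = \left(-36\right) 0 = 0$)
$b = 4448$ ($b = 1199 + 3249 = 4448$)
$c{\left(F,a{\left(1,5 \right)} \right)} b = \frac{3 + 1}{2 \cdot 5} \cdot 4448 = \frac{1}{2} \cdot \frac{1}{5} \cdot 4 \cdot 4448 = \frac{2}{5} \cdot 4448 = \frac{8896}{5}$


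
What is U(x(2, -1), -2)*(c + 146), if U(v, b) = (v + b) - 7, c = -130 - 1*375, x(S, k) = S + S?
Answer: 1795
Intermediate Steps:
x(S, k) = 2*S
c = -505 (c = -130 - 375 = -505)
U(v, b) = -7 + b + v (U(v, b) = (b + v) - 7 = -7 + b + v)
U(x(2, -1), -2)*(c + 146) = (-7 - 2 + 2*2)*(-505 + 146) = (-7 - 2 + 4)*(-359) = -5*(-359) = 1795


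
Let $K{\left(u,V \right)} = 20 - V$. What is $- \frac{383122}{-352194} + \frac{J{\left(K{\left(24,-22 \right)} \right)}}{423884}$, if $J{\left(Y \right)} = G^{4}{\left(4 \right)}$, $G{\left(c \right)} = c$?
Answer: $\frac{20311180939}{18661175187} \approx 1.0884$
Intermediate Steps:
$J{\left(Y \right)} = 256$ ($J{\left(Y \right)} = 4^{4} = 256$)
$- \frac{383122}{-352194} + \frac{J{\left(K{\left(24,-22 \right)} \right)}}{423884} = - \frac{383122}{-352194} + \frac{256}{423884} = \left(-383122\right) \left(- \frac{1}{352194}\right) + 256 \cdot \frac{1}{423884} = \frac{191561}{176097} + \frac{64}{105971} = \frac{20311180939}{18661175187}$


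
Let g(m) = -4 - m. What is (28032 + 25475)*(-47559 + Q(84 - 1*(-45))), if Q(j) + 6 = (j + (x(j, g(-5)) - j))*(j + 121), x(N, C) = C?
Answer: -2531683705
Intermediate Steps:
Q(j) = 115 + j (Q(j) = -6 + (j + ((-4 - 1*(-5)) - j))*(j + 121) = -6 + (j + ((-4 + 5) - j))*(121 + j) = -6 + (j + (1 - j))*(121 + j) = -6 + 1*(121 + j) = -6 + (121 + j) = 115 + j)
(28032 + 25475)*(-47559 + Q(84 - 1*(-45))) = (28032 + 25475)*(-47559 + (115 + (84 - 1*(-45)))) = 53507*(-47559 + (115 + (84 + 45))) = 53507*(-47559 + (115 + 129)) = 53507*(-47559 + 244) = 53507*(-47315) = -2531683705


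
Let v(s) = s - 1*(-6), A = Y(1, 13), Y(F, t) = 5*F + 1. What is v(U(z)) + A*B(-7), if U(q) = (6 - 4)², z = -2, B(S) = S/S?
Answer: 16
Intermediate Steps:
B(S) = 1
U(q) = 4 (U(q) = 2² = 4)
Y(F, t) = 1 + 5*F
A = 6 (A = 1 + 5*1 = 1 + 5 = 6)
v(s) = 6 + s (v(s) = s + 6 = 6 + s)
v(U(z)) + A*B(-7) = (6 + 4) + 6*1 = 10 + 6 = 16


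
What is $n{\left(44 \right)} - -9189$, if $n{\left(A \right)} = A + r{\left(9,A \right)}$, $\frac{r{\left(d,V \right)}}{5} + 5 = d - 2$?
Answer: $9243$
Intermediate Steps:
$r{\left(d,V \right)} = -35 + 5 d$ ($r{\left(d,V \right)} = -25 + 5 \left(d - 2\right) = -25 + 5 \left(-2 + d\right) = -25 + \left(-10 + 5 d\right) = -35 + 5 d$)
$n{\left(A \right)} = 10 + A$ ($n{\left(A \right)} = A + \left(-35 + 5 \cdot 9\right) = A + \left(-35 + 45\right) = A + 10 = 10 + A$)
$n{\left(44 \right)} - -9189 = \left(10 + 44\right) - -9189 = 54 + 9189 = 9243$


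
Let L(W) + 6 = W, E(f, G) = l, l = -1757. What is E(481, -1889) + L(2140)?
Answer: 377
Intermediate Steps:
E(f, G) = -1757
L(W) = -6 + W
E(481, -1889) + L(2140) = -1757 + (-6 + 2140) = -1757 + 2134 = 377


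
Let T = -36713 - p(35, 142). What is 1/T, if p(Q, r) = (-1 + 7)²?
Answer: -1/36749 ≈ -2.7212e-5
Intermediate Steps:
p(Q, r) = 36 (p(Q, r) = 6² = 36)
T = -36749 (T = -36713 - 1*36 = -36713 - 36 = -36749)
1/T = 1/(-36749) = -1/36749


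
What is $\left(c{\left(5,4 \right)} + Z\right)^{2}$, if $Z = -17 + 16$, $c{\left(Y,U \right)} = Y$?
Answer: $16$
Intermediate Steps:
$Z = -1$
$\left(c{\left(5,4 \right)} + Z\right)^{2} = \left(5 - 1\right)^{2} = 4^{2} = 16$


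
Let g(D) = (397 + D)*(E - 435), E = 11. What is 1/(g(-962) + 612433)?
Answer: 1/851993 ≈ 1.1737e-6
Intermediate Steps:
g(D) = -168328 - 424*D (g(D) = (397 + D)*(11 - 435) = (397 + D)*(-424) = -168328 - 424*D)
1/(g(-962) + 612433) = 1/((-168328 - 424*(-962)) + 612433) = 1/((-168328 + 407888) + 612433) = 1/(239560 + 612433) = 1/851993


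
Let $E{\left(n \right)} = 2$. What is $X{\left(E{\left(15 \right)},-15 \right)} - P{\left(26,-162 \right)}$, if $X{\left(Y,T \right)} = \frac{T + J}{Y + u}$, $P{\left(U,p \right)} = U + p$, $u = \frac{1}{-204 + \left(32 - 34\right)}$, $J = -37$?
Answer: $\frac{45184}{411} \approx 109.94$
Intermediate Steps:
$u = - \frac{1}{206}$ ($u = \frac{1}{-204 - 2} = \frac{1}{-206} = - \frac{1}{206} \approx -0.0048544$)
$X{\left(Y,T \right)} = \frac{-37 + T}{- \frac{1}{206} + Y}$ ($X{\left(Y,T \right)} = \frac{T - 37}{Y - \frac{1}{206}} = \frac{-37 + T}{- \frac{1}{206} + Y}$)
$X{\left(E{\left(15 \right)},-15 \right)} - P{\left(26,-162 \right)} = \frac{206 \left(-37 - 15\right)}{-1 + 206 \cdot 2} - \left(26 - 162\right) = 206 \frac{1}{-1 + 412} \left(-52\right) - -136 = 206 \cdot \frac{1}{411} \left(-52\right) + 136 = - \frac{10712}{411} + 136 = \frac{45184}{411}$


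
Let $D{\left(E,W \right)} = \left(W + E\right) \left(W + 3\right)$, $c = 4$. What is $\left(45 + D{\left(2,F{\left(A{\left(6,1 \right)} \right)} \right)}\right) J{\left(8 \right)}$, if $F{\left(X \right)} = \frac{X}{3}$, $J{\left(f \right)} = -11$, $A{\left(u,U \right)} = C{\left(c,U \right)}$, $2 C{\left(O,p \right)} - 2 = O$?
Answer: $-627$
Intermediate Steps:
$C{\left(O,p \right)} = 1 + \frac{O}{2}$
$A{\left(u,U \right)} = 3$ ($A{\left(u,U \right)} = 1 + \frac{1}{2} \cdot 4 = 1 + 2 = 3$)
$F{\left(X \right)} = \frac{X}{3}$ ($F{\left(X \right)} = X \frac{1}{3} = \frac{X}{3}$)
$D{\left(E,W \right)} = \left(3 + W\right) \left(E + W\right)$ ($D{\left(E,W \right)} = \left(E + W\right) \left(3 + W\right) = \left(3 + W\right) \left(E + W\right)$)
$\left(45 + D{\left(2,F{\left(A{\left(6,1 \right)} \right)} \right)}\right) J{\left(8 \right)} = \left(45 + \left(\left(\frac{1}{3} \cdot 3\right)^{2} + 3 \cdot 2 + 3 \cdot \frac{1}{3} \cdot 3 + 2 \cdot \frac{1}{3} \cdot 3\right)\right) \left(-11\right) = \left(45 + \left(1^{2} + 6 + 3 \cdot 1 + 2 \cdot 1\right)\right) \left(-11\right) = \left(45 + \left(1 + 6 + 3 + 2\right)\right) \left(-11\right) = \left(45 + 12\right) \left(-11\right) = 57 \left(-11\right) = -627$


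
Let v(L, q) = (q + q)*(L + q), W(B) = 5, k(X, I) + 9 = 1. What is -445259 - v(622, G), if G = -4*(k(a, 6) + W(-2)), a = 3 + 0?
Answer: -460475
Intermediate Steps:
a = 3
k(X, I) = -8 (k(X, I) = -9 + 1 = -8)
G = 12 (G = -4*(-8 + 5) = -4*(-3) = 12)
v(L, q) = 2*q*(L + q) (v(L, q) = (2*q)*(L + q) = 2*q*(L + q))
-445259 - v(622, G) = -445259 - 2*12*(622 + 12) = -445259 - 2*12*634 = -445259 - 1*15216 = -445259 - 15216 = -460475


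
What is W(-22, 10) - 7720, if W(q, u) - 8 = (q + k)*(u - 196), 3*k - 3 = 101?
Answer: -10068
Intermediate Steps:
k = 104/3 (k = 1 + (1/3)*101 = 1 + 101/3 = 104/3 ≈ 34.667)
W(q, u) = 8 + (-196 + u)*(104/3 + q) (W(q, u) = 8 + (q + 104/3)*(u - 196) = 8 + (104/3 + q)*(-196 + u) = 8 + (-196 + u)*(104/3 + q))
W(-22, 10) - 7720 = (-20360/3 - 196*(-22) + (104/3)*10 - 22*10) - 7720 = (-20360/3 + 4312 + 1040/3 - 220) - 7720 = -2348 - 7720 = -10068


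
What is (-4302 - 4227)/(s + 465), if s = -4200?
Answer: 2843/1245 ≈ 2.2835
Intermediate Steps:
(-4302 - 4227)/(s + 465) = (-4302 - 4227)/(-4200 + 465) = -8529/(-3735) = -8529*(-1/3735) = 2843/1245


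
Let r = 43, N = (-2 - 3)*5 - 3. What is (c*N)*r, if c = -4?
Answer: 4816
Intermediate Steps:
N = -28 (N = -5*5 - 3 = -25 - 3 = -28)
(c*N)*r = -4*(-28)*43 = 112*43 = 4816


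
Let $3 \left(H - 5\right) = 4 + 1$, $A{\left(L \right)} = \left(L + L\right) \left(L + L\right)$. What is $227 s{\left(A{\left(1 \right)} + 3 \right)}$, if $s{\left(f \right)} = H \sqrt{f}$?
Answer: $\frac{4540 \sqrt{7}}{3} \approx 4003.9$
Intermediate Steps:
$A{\left(L \right)} = 4 L^{2}$ ($A{\left(L \right)} = 2 L 2 L = 4 L^{2}$)
$H = \frac{20}{3}$ ($H = 5 + \frac{4 + 1}{3} = 5 + \frac{1}{3} \cdot 5 = 5 + \frac{5}{3} = \frac{20}{3} \approx 6.6667$)
$s{\left(f \right)} = \frac{20 \sqrt{f}}{3}$
$227 s{\left(A{\left(1 \right)} + 3 \right)} = 227 \frac{20 \sqrt{4 \cdot 1^{2} + 3}}{3} = 227 \frac{20 \sqrt{4 \cdot 1 + 3}}{3} = 227 \frac{20 \sqrt{4 + 3}}{3} = 227 \frac{20 \sqrt{7}}{3} = \frac{4540 \sqrt{7}}{3}$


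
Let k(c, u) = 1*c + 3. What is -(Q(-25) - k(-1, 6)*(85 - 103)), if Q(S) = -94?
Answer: 58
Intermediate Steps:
k(c, u) = 3 + c (k(c, u) = c + 3 = 3 + c)
-(Q(-25) - k(-1, 6)*(85 - 103)) = -(-94 - (3 - 1)*(85 - 103)) = -(-94 - 2*(-18)) = -(-94 - 1*(-36)) = -(-94 + 36) = -1*(-58) = 58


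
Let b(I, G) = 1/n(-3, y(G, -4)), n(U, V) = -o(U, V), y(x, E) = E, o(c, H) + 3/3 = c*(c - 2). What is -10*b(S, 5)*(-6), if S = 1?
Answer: -30/7 ≈ -4.2857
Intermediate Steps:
o(c, H) = -1 + c*(-2 + c) (o(c, H) = -1 + c*(c - 2) = -1 + c*(-2 + c))
n(U, V) = 1 - U**2 + 2*U (n(U, V) = -(-1 + U**2 - 2*U) = 1 - U**2 + 2*U)
b(I, G) = -1/14 (b(I, G) = 1/(1 - 1*(-3)**2 + 2*(-3)) = 1/(1 - 1*9 - 6) = 1/(1 - 9 - 6) = 1/(-14) = -1/14)
-10*b(S, 5)*(-6) = -10*(-1/14)*(-6) = (5/7)*(-6) = -30/7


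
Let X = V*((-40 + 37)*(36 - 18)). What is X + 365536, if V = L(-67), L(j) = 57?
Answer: 362458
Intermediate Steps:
V = 57
X = -3078 (X = 57*((-40 + 37)*(36 - 18)) = 57*(-3*18) = 57*(-54) = -3078)
X + 365536 = -3078 + 365536 = 362458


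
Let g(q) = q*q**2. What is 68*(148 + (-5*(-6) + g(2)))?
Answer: 12648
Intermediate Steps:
g(q) = q**3
68*(148 + (-5*(-6) + g(2))) = 68*(148 + (-5*(-6) + 2**3)) = 68*(148 + (30 + 8)) = 68*(148 + 38) = 68*186 = 12648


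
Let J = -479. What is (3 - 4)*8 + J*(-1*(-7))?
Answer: -3361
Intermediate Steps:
(3 - 4)*8 + J*(-1*(-7)) = (3 - 4)*8 - (-479)*(-7) = -1*8 - 479*7 = -8 - 3353 = -3361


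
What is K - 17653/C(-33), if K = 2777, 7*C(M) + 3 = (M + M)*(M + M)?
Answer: 11964710/4353 ≈ 2748.6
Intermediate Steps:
C(M) = -3/7 + 4*M²/7 (C(M) = -3/7 + ((M + M)*(M + M))/7 = -3/7 + ((2*M)*(2*M))/7 = -3/7 + (4*M²)/7 = -3/7 + 4*M²/7)
K - 17653/C(-33) = 2777 - 17653/(-3/7 + (4/7)*(-33)²) = 2777 - 17653/(-3/7 + (4/7)*1089) = 2777 - 17653/(-3/7 + 4356/7) = 2777 - 17653/4353/7 = 2777 - 17653*7/4353 = 2777 - 1*123571/4353 = 2777 - 123571/4353 = 11964710/4353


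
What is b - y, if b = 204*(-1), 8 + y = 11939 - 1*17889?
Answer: 5754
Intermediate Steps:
y = -5958 (y = -8 + (11939 - 1*17889) = -8 + (11939 - 17889) = -8 - 5950 = -5958)
b = -204
b - y = -204 - 1*(-5958) = -204 + 5958 = 5754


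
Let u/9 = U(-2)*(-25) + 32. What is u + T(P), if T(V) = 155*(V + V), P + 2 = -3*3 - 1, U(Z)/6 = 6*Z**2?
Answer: -35832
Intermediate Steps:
U(Z) = 36*Z**2 (U(Z) = 6*(6*Z**2) = 36*Z**2)
P = -12 (P = -2 + (-3*3 - 1) = -2 + (-9 - 1) = -2 - 10 = -12)
T(V) = 310*V (T(V) = 155*(2*V) = 310*V)
u = -32112 (u = 9*((36*(-2)**2)*(-25) + 32) = 9*((36*4)*(-25) + 32) = 9*(144*(-25) + 32) = 9*(-3600 + 32) = 9*(-3568) = -32112)
u + T(P) = -32112 + 310*(-12) = -32112 - 3720 = -35832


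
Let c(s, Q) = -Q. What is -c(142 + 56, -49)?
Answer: -49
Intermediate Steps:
-c(142 + 56, -49) = -(-1)*(-49) = -1*49 = -49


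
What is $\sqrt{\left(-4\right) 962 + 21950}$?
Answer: $\sqrt{18102} \approx 134.54$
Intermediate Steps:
$\sqrt{\left(-4\right) 962 + 21950} = \sqrt{-3848 + 21950} = \sqrt{18102}$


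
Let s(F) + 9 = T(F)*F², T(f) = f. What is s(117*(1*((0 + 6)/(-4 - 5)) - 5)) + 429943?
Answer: -291004313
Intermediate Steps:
s(F) = -9 + F³ (s(F) = -9 + F*F² = -9 + F³)
s(117*(1*((0 + 6)/(-4 - 5)) - 5)) + 429943 = (-9 + (117*(1*((0 + 6)/(-4 - 5)) - 5))³) + 429943 = (-9 + (117*(1*(6/(-9)) - 5))³) + 429943 = (-9 + (117*(1*(6*(-⅑)) - 5))³) + 429943 = (-9 + (117*(1*(-⅔) - 5))³) + 429943 = (-9 + (117*(-⅔ - 5))³) + 429943 = (-9 + (117*(-17/3))³) + 429943 = (-9 + (-663)³) + 429943 = (-9 - 291434247) + 429943 = -291434256 + 429943 = -291004313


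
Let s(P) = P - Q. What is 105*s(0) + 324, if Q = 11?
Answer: -831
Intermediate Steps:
s(P) = -11 + P (s(P) = P - 1*11 = P - 11 = -11 + P)
105*s(0) + 324 = 105*(-11 + 0) + 324 = 105*(-11) + 324 = -1155 + 324 = -831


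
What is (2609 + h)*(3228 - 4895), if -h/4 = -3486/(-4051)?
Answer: -17595376705/4051 ≈ -4.3435e+6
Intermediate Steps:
h = -13944/4051 (h = -(-13944)/(-4051) = -(-13944)*(-1)/4051 = -4*3486/4051 = -13944/4051 ≈ -3.4421)
(2609 + h)*(3228 - 4895) = (2609 - 13944/4051)*(3228 - 4895) = (10555115/4051)*(-1667) = -17595376705/4051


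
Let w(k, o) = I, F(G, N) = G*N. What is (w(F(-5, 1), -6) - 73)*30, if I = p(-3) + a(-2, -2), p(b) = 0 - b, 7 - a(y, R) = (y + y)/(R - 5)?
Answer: -13350/7 ≈ -1907.1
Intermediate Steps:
a(y, R) = 7 - 2*y/(-5 + R) (a(y, R) = 7 - (y + y)/(R - 5) = 7 - 2*y/(-5 + R))
p(b) = -b
I = 66/7 (I = -1*(-3) + (-35 - 2*(-2) + 7*(-2))/(-5 - 2) = 3 + (-35 + 4 - 14)/(-7) = 3 - 1/7*(-45) = 3 + 45/7 = 66/7 ≈ 9.4286)
w(k, o) = 66/7
(w(F(-5, 1), -6) - 73)*30 = (66/7 - 73)*30 = -445/7*30 = -13350/7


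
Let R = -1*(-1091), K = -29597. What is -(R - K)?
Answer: -30688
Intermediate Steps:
R = 1091
-(R - K) = -(1091 - 1*(-29597)) = -(1091 + 29597) = -1*30688 = -30688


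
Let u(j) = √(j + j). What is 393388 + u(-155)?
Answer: 393388 + I*√310 ≈ 3.9339e+5 + 17.607*I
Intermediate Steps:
u(j) = √2*√j (u(j) = √(2*j) = √2*√j)
393388 + u(-155) = 393388 + √2*√(-155) = 393388 + √2*(I*√155) = 393388 + I*√310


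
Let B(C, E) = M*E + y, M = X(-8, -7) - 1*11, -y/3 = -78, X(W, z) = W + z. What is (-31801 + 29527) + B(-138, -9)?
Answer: -1806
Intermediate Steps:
y = 234 (y = -3*(-78) = 234)
M = -26 (M = (-8 - 7) - 1*11 = -15 - 11 = -26)
B(C, E) = 234 - 26*E (B(C, E) = -26*E + 234 = 234 - 26*E)
(-31801 + 29527) + B(-138, -9) = (-31801 + 29527) + (234 - 26*(-9)) = -2274 + (234 + 234) = -2274 + 468 = -1806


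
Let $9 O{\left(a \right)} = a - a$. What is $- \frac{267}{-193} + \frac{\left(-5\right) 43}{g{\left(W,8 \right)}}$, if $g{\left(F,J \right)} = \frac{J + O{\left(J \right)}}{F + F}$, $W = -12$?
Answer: $\frac{124752}{193} \approx 646.38$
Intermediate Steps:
$O{\left(a \right)} = 0$ ($O{\left(a \right)} = \frac{a - a}{9} = \frac{1}{9} \cdot 0 = 0$)
$g{\left(F,J \right)} = \frac{J}{2 F}$ ($g{\left(F,J \right)} = \frac{J + 0}{F + F} = \frac{J}{2 F}$)
$- \frac{267}{-193} + \frac{\left(-5\right) 43}{g{\left(W,8 \right)}} = - \frac{267}{-193} + \frac{\left(-5\right) 43}{\frac{1}{2} \cdot 8 \frac{1}{-12}} = \left(-267\right) \left(- \frac{1}{193}\right) - \frac{215}{\frac{1}{2} \cdot 8 \left(- \frac{1}{12}\right)} = \frac{267}{193} - \frac{215}{- \frac{1}{3}} = \frac{267}{193} - -645 = \frac{267}{193} + 645 = \frac{124752}{193}$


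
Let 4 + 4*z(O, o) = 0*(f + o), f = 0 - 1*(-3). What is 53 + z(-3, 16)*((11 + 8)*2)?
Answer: 15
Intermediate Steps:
f = 3 (f = 0 + 3 = 3)
z(O, o) = -1 (z(O, o) = -1 + (0*(3 + o))/4 = -1 + (¼)*0 = -1 + 0 = -1)
53 + z(-3, 16)*((11 + 8)*2) = 53 - (11 + 8)*2 = 53 - 19*2 = 53 - 1*38 = 53 - 38 = 15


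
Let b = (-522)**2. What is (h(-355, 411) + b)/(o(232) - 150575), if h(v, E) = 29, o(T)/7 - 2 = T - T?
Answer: -272513/150561 ≈ -1.8100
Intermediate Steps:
o(T) = 14 (o(T) = 14 + 7*(T - T) = 14 + 7*0 = 14 + 0 = 14)
b = 272484
(h(-355, 411) + b)/(o(232) - 150575) = (29 + 272484)/(14 - 150575) = 272513/(-150561) = 272513*(-1/150561) = -272513/150561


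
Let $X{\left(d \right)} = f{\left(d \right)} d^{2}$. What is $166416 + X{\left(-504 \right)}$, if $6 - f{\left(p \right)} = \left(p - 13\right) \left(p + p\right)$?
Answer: $-132375191664$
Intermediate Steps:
$f{\left(p \right)} = 6 - 2 p \left(-13 + p\right)$ ($f{\left(p \right)} = 6 - \left(p - 13\right) \left(p + p\right) = 6 - \left(-13 + p\right) 2 p = 6 - 2 p \left(-13 + p\right)$)
$X{\left(d \right)} = d^{2} \left(6 - 2 d^{2} + 26 d\right)$ ($X{\left(d \right)} = \left(6 - 2 d^{2} + 26 d\right) d^{2} = d^{2} \left(6 - 2 d^{2} + 26 d\right)$)
$166416 + X{\left(-504 \right)} = 166416 + 2 \left(-504\right)^{2} \left(3 - \left(-504\right)^{2} + 13 \left(-504\right)\right) = 166416 + 2 \cdot 254016 \left(3 - 254016 - 6552\right) = 166416 + 2 \cdot 254016 \left(-260565\right) = 166416 - 132375358080 = -132375191664$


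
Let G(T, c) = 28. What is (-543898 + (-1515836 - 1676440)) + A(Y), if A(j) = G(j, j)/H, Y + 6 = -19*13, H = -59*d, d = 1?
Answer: -220434294/59 ≈ -3.7362e+6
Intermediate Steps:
H = -59 (H = -59*1 = -59)
Y = -253 (Y = -6 - 19*13 = -6 - 247 = -253)
A(j) = -28/59 (A(j) = 28/(-59) = 28*(-1/59) = -28/59)
(-543898 + (-1515836 - 1676440)) + A(Y) = (-543898 + (-1515836 - 1676440)) - 28/59 = (-543898 - 3192276) - 28/59 = -3736174 - 28/59 = -220434294/59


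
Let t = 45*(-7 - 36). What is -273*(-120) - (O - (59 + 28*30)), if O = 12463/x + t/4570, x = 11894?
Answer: 91476026310/2717779 ≈ 33658.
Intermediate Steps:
t = -1935 (t = 45*(-43) = -1935)
O = 1697051/2717779 (O = 12463/11894 - 1935/4570 = 12463*(1/11894) - 1935*1/4570 = 12463/11894 - 387/914 = 1697051/2717779 ≈ 0.62443)
-273*(-120) - (O - (59 + 28*30)) = -273*(-120) - (1697051/2717779 - (59 + 28*30)) = 32760 - (1697051/2717779 - (59 + 840)) = 32760 - (1697051/2717779 - 1*899) = 32760 - (1697051/2717779 - 899) = 32760 - 1*(-2441586270/2717779) = 32760 + 2441586270/2717779 = 91476026310/2717779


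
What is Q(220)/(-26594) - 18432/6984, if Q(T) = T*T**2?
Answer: -519832032/1289809 ≈ -403.03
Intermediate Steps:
Q(T) = T**3
Q(220)/(-26594) - 18432/6984 = 220**3/(-26594) - 18432/6984 = 10648000*(-1/26594) - 18432*1/6984 = -5324000/13297 - 256/97 = -519832032/1289809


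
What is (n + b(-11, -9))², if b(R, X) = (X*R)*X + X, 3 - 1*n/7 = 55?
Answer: 1597696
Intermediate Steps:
n = -364 (n = 21 - 7*55 = 21 - 385 = -364)
b(R, X) = X + R*X² (b(R, X) = (R*X)*X + X = R*X² + X = X + R*X²)
(n + b(-11, -9))² = (-364 - 9*(1 - 11*(-9)))² = (-364 - 9*(1 + 99))² = (-364 - 9*100)² = (-364 - 900)² = (-1264)² = 1597696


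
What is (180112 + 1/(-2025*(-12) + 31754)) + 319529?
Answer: 28006876615/56054 ≈ 4.9964e+5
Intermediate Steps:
(180112 + 1/(-2025*(-12) + 31754)) + 319529 = (180112 + 1/(24300 + 31754)) + 319529 = (180112 + 1/56054) + 319529 = 10095998049/56054 + 319529 = 28006876615/56054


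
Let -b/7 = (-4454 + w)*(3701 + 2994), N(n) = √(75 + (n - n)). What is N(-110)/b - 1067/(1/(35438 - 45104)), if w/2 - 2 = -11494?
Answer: 10313622 + √3/257176374 ≈ 1.0314e+7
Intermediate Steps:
w = -22984 (w = 4 + 2*(-11494) = 4 - 22988 = -22984)
N(n) = 5*√3 (N(n) = √(75 + 0) = √75 = 5*√3)
b = 1285881870 (b = -7*(-4454 - 22984)*(3701 + 2994) = -(-192066)*6695 = -7*(-183697410) = 1285881870)
N(-110)/b - 1067/(1/(35438 - 45104)) = (5*√3)/1285881870 - 1067/(1/(35438 - 45104)) = (5*√3)*(1/1285881870) - 1067/(1/(-9666)) = √3/257176374 - 1067/(-1/9666) = √3/257176374 - 1067*(-9666) = √3/257176374 + 10313622 = 10313622 + √3/257176374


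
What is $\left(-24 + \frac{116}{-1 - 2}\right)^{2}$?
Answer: $\frac{35344}{9} \approx 3927.1$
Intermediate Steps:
$\left(-24 + \frac{116}{-1 - 2}\right)^{2} = \left(-24 + \frac{116}{-3}\right)^{2} = \left(-24 + 116 \left(- \frac{1}{3}\right)\right)^{2} = \left(-24 - \frac{116}{3}\right)^{2} = \left(- \frac{188}{3}\right)^{2} = \frac{35344}{9}$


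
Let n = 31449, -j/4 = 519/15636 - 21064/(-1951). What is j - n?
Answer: -80058292788/2542153 ≈ -31492.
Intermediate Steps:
j = -110123091/2542153 (j = -4*(519/15636 - 21064/(-1951)) = -4*(519*(1/15636) - 21064*(-1/1951)) = -4*(173/5212 + 21064/1951) = -4*110123091/10168612 = -110123091/2542153 ≈ -43.319)
j - n = -110123091/2542153 - 1*31449 = -110123091/2542153 - 31449 = -80058292788/2542153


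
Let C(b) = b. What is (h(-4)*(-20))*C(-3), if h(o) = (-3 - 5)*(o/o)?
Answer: -480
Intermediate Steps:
h(o) = -8 (h(o) = -8*1 = -8)
(h(-4)*(-20))*C(-3) = -8*(-20)*(-3) = 160*(-3) = -480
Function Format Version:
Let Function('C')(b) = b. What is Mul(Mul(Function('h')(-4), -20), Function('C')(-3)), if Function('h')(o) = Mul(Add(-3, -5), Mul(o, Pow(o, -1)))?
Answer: -480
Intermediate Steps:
Function('h')(o) = -8 (Function('h')(o) = Mul(-8, 1) = -8)
Mul(Mul(Function('h')(-4), -20), Function('C')(-3)) = Mul(Mul(-8, -20), -3) = Mul(160, -3) = -480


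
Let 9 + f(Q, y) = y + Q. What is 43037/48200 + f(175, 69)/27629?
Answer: 1200396273/1331717800 ≈ 0.90139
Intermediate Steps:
f(Q, y) = -9 + Q + y (f(Q, y) = -9 + (y + Q) = -9 + (Q + y) = -9 + Q + y)
43037/48200 + f(175, 69)/27629 = 43037/48200 + (-9 + 175 + 69)/27629 = 43037*(1/48200) + 235*(1/27629) = 43037/48200 + 235/27629 = 1200396273/1331717800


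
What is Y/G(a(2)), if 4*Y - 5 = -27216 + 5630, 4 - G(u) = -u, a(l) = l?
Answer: -21581/24 ≈ -899.21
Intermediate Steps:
G(u) = 4 + u (G(u) = 4 - (-1)*u = 4 + u)
Y = -21581/4 (Y = 5/4 + (-27216 + 5630)/4 = 5/4 + (¼)*(-21586) = 5/4 - 10793/2 = -21581/4 ≈ -5395.3)
Y/G(a(2)) = -21581/(4*(4 + 2)) = -21581/4/6 = -21581/4*⅙ = -21581/24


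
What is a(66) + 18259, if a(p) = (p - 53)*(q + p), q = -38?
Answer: 18623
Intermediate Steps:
a(p) = (-53 + p)*(-38 + p) (a(p) = (p - 53)*(-38 + p) = (-53 + p)*(-38 + p))
a(66) + 18259 = (2014 + 66**2 - 91*66) + 18259 = (2014 + 4356 - 6006) + 18259 = 364 + 18259 = 18623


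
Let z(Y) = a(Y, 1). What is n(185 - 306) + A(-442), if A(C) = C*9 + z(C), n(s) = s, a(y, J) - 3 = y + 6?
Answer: -4532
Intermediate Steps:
a(y, J) = 9 + y (a(y, J) = 3 + (y + 6) = 3 + (6 + y) = 9 + y)
z(Y) = 9 + Y
A(C) = 9 + 10*C (A(C) = C*9 + (9 + C) = 9*C + (9 + C) = 9 + 10*C)
n(185 - 306) + A(-442) = (185 - 306) + (9 + 10*(-442)) = -121 + (9 - 4420) = -121 - 4411 = -4532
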